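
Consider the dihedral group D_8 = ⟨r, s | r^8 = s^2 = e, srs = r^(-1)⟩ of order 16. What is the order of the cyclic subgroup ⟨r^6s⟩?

2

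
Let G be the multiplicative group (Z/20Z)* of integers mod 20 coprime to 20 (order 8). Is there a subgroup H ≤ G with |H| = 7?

No

7 does not divide |G| = 8, so by Lagrange no subgroup of order 7 exists.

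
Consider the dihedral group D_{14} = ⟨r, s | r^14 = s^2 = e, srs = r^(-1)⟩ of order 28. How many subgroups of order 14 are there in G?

|G| = 28 and 14 | 28, so subgroups of order 14 are possible by Lagrange.
The subgroups of order 14 are: {e, r, r^2, r^3, r^4, r^5, r^6, r^7, r^8, r^9, r^10, r^11, r^12, r^13}; {e, r^2, r^4, r^6, r^8, r^10, r^12, s, r^2s, r^4s, r^6s, r^8s, r^10s, r^12s}; {e, r^2, r^4, r^6, r^8, r^10, r^12, rs, r^3s, r^5s, r^7s, r^9s, r^11s, r^13s}.
So G has 3 subgroups of order 14.

3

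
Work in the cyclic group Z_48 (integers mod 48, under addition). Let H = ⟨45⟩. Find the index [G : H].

3

|⟨45⟩| = 16 and |G| = 48.
By Lagrange, [G : H] = |G|/|H| = 48/16 = 3.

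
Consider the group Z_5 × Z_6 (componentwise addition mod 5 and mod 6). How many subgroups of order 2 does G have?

1

|G| = 30 and 2 | 30, so subgroups of order 2 are possible by Lagrange.
The subgroups of order 2 are: {(0,0), (0,3)}.
So G has 1 subgroup of order 2.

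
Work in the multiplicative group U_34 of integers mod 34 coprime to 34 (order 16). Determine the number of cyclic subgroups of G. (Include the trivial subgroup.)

Group the elements of G by the cyclic subgroup they generate; each cyclic subgroup of order d accounts for φ(d) elements.
Cyclic subgroups by order — order 1: 1; order 2: 1; order 4: 1; order 8: 1; order 16: 1.
Total: 5.

5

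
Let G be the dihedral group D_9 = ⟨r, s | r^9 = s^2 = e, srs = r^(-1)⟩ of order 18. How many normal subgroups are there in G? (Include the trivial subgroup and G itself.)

G has 16 subgroups. Checking conjugation-invariance by order — order 1: 1/1 normal; order 2: 0/9 normal; order 3: 1/1 normal; order 6: 0/3 normal; order 9: 1/1 normal; order 18: 1/1 normal.
Total normal subgroups: 4.

4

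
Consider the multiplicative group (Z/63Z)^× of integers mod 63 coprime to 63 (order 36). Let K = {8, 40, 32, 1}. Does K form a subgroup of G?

40 ∈ K but its inverse 52 ∉ K, so K is not a subgroup.

No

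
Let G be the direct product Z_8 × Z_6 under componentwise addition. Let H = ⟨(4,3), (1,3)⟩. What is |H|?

16

|⟨(4,3)⟩| = 2 and |⟨(1,3)⟩| = 8, so |H| is a multiple of lcm(2, 8) = 8 and divides |G| = 48.
Closing under the operation: H = {(0,0), (0,3), (1,0), (1,3), (2,0), (2,3), (3,0), (3,3), (4,0), (4,3), (5,0), (5,3), (6,0), (6,3), (7,0), (7,3)}, so |H| = 16.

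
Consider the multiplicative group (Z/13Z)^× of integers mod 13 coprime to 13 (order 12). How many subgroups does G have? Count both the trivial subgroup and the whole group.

6

|G| = 12, so by Lagrange every subgroup order divides 12. Divisors: 1, 2, 3, 4, 6, 12.
Subgroups by order — order 1: 1; order 2: 1; order 3: 1; order 4: 1; order 6: 1; order 12: 1.
Total: 1 + 1 + 1 + 1 + 1 + 1 = 6.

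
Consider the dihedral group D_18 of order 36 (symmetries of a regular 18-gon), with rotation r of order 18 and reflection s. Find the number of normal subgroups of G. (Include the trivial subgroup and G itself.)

G has 45 subgroups. Checking conjugation-invariance by order — order 1: 1/1 normal; order 2: 1/19 normal; order 3: 1/1 normal; order 4: 0/9 normal; order 6: 1/7 normal; order 9: 1/1 normal; order 12: 0/3 normal; order 18: 3/3 normal; order 36: 1/1 normal.
Total normal subgroups: 9.

9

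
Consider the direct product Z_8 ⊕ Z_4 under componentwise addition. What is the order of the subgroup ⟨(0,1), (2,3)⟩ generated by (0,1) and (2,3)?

|⟨(0,1)⟩| = 4 and |⟨(2,3)⟩| = 4, so |H| is a multiple of lcm(4, 4) = 4 and divides |G| = 32.
Closing under the operation: H = {(0,0), (0,1), (0,2), (0,3), (2,0), (2,1), (2,2), (2,3), (4,0), (4,1), (4,2), (4,3), (6,0), (6,1), (6,2), (6,3)}, so |H| = 16.

16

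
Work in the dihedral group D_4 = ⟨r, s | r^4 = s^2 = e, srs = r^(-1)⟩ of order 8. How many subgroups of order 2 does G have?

5

|G| = 8 and 2 | 8, so subgroups of order 2 are possible by Lagrange.
The subgroups of order 2 are: {e, r^2}; {e, r^2s}; {e, r^3s}; {e, rs}; … (5 in all).
So G has 5 subgroups of order 2.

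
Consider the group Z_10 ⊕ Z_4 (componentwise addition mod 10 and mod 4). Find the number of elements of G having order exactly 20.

An element (a,b) has order lcm(ord(a), ord(b)); count pairs with lcm equal to 20.
Enumerating gives 16 such elements.

16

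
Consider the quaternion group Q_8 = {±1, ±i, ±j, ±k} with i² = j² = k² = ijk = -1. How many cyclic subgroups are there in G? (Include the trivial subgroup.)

A cyclic subgroup of order d is generated by each of its φ(d) elements of order d, so the cyclic subgroups of order d number (#elements of order d)/φ(d).
Cyclic subgroups by order — order 1: 1; order 2: 1; order 4: 3.
Total: 5.

5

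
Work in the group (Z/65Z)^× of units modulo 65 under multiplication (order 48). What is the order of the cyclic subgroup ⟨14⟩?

2

Compute successive powers of 14 mod 65: 14, 1; 14^2 ≡ 1 (mod 65).
So |⟨14⟩| = 2.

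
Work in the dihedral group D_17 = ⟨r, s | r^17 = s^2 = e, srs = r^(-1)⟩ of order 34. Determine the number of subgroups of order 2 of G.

17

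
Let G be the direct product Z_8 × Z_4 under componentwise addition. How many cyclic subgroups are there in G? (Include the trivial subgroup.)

Each element a generates a cyclic subgroup ⟨a⟩; distinct elements may generate the same one (a cyclic group of order d has φ(d) generators).
Cyclic subgroups by order — order 1: 1; order 2: 3; order 4: 6; order 8: 4.
Total: 14.

14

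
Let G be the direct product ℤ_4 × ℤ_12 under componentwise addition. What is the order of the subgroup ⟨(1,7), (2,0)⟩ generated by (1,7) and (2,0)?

24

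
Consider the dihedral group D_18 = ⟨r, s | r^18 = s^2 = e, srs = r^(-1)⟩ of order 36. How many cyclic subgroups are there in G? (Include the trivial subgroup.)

24

Each element a generates a cyclic subgroup ⟨a⟩; distinct elements may generate the same one (a cyclic group of order d has φ(d) generators).
Cyclic subgroups by order — order 1: 1; order 2: 19; order 3: 1; order 6: 1; order 9: 1; order 18: 1.
Total: 24.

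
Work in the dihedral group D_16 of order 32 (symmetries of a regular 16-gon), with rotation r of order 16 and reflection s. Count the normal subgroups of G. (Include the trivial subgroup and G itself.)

8

G has 36 subgroups. Checking conjugation-invariance by order — order 1: 1/1 normal; order 2: 1/17 normal; order 4: 1/9 normal; order 8: 1/5 normal; order 16: 3/3 normal; order 32: 1/1 normal.
Total normal subgroups: 8.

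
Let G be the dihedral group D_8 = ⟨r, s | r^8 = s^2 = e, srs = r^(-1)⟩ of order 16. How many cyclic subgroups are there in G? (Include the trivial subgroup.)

Group the elements of G by the cyclic subgroup they generate; each cyclic subgroup of order d accounts for φ(d) elements.
Cyclic subgroups by order — order 1: 1; order 2: 9; order 4: 1; order 8: 1.
Total: 12.

12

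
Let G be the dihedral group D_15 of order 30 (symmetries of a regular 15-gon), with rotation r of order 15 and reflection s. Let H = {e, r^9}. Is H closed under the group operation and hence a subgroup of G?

No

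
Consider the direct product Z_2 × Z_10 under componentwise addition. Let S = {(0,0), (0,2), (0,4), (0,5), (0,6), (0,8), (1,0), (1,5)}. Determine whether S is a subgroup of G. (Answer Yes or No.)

No

|S| = 8 does not divide |G| = 20, so by Lagrange S is not a subgroup.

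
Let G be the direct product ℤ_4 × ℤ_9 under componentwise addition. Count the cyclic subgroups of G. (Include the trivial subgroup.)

9

Each element a generates a cyclic subgroup ⟨a⟩; distinct elements may generate the same one (a cyclic group of order d has φ(d) generators).
Cyclic subgroups by order — order 1: 1; order 2: 1; order 3: 1; order 4: 1; order 6: 1; order 9: 1; order 12: 1; order 18: 1; order 36: 1.
Total: 9.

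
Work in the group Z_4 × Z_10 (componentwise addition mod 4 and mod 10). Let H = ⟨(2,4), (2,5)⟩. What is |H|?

20

|⟨(2,4)⟩| = 10 and |⟨(2,5)⟩| = 2, so |H| is a multiple of lcm(10, 2) = 10 and divides |G| = 40.
Closing under the operation: H = {(0,0), (0,1), (0,2), (0,3), (0,4), (0,5), (0,6), (0,7), (0,8), (0,9), (2,0), (2,1), (2,2), (2,3), (2,4), (2,5), (2,6), (2,7), (2,8), (2,9)}, so |H| = 20.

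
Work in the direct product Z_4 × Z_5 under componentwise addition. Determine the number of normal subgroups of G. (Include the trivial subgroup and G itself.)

6

G is abelian, so every subgroup is normal.
G has 6 subgroups in total, hence 6 normal subgroups.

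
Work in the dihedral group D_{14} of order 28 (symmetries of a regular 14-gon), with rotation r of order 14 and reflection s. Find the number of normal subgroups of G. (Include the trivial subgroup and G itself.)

7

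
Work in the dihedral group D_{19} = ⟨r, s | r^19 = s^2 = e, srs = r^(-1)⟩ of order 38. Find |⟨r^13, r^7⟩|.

19

|⟨r^13⟩| = 19 and |⟨r^7⟩| = 19, so |H| is a multiple of lcm(19, 19) = 19 and divides |G| = 38.
Closing under the operation: H = {e, r, r^2, r^3, r^4, r^5, r^6, r^7, r^8, r^9, r^10, r^11, r^12, r^13, r^14, r^15, r^16, r^17, r^18}, so |H| = 19.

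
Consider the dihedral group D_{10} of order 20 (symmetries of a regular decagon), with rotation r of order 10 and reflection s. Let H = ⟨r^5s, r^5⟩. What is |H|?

|⟨r^5s⟩| = 2 and |⟨r^5⟩| = 2, so |H| is a multiple of lcm(2, 2) = 2 and divides |G| = 20.
Closing under the operation: H = {e, r^5, s, r^5s}, so |H| = 4.

4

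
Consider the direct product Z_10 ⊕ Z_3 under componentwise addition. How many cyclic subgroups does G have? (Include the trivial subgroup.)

Each element a generates a cyclic subgroup ⟨a⟩; distinct elements may generate the same one (a cyclic group of order d has φ(d) generators).
Cyclic subgroups by order — order 1: 1; order 2: 1; order 3: 1; order 5: 1; order 6: 1; order 10: 1; order 15: 1; order 30: 1.
Total: 8.

8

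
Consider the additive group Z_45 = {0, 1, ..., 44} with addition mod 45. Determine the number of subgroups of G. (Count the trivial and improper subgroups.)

A cyclic group of order 45 has exactly one subgroup for each divisor of 45.
Divisors of 45: 1, 3, 5, 9, 15, 45.
So Z_45 has 6 subgroups.

6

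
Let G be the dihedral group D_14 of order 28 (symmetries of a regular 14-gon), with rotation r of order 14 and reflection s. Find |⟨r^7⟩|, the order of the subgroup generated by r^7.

2

Computing powers of r^7: the smallest k with (r^7)^k = e is k = 2.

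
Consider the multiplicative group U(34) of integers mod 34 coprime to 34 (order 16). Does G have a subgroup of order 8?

8 | 16. A subgroup of order 8 is {1, 9, 13, 15, 19, 21, 25, 33}.

Yes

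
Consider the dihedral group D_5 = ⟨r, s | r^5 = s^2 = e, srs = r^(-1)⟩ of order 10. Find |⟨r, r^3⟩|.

5

|⟨r⟩| = 5 and |⟨r^3⟩| = 5, so |H| is a multiple of lcm(5, 5) = 5 and divides |G| = 10.
Closing under the operation: H = {e, r, r^2, r^3, r^4}, so |H| = 5.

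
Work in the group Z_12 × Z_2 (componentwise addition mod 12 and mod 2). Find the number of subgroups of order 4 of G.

|G| = 24 and 4 | 24, so subgroups of order 4 are possible by Lagrange.
The subgroups of order 4 are: {(0,0), (0,1), (6,0), (6,1)}; {(0,0), (3,0), (6,0), (9,0)}; {(0,0), (3,1), (6,0), (9,1)}.
So G has 3 subgroups of order 4.

3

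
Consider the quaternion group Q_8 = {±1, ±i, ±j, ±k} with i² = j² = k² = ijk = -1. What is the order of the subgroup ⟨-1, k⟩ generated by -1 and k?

|⟨-1⟩| = 2 and |⟨k⟩| = 4, so |H| is a multiple of lcm(2, 4) = 4 and divides |G| = 8.
Closing under the operation: H = {1, -1, k, -k}, so |H| = 4.

4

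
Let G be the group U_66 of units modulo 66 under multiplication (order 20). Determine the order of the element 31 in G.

5

Compute successive powers of 31 mod 66: 31, 37, 25, 49, 1; 31^5 ≡ 1 (mod 66).
So |⟨31⟩| = 5.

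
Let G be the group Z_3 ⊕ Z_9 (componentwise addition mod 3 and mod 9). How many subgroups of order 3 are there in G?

|G| = 27 and 3 | 27, so subgroups of order 3 are possible by Lagrange.
The subgroups of order 3 are: {(0,0), (0,3), (0,6)}; {(0,0), (1,0), (2,0)}; {(0,0), (1,3), (2,6)}; {(0,0), (1,6), (2,3)}.
So G has 4 subgroups of order 3.

4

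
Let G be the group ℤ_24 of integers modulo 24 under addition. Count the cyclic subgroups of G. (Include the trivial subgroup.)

Group the elements of G by the cyclic subgroup they generate; each cyclic subgroup of order d accounts for φ(d) elements.
Cyclic subgroups by order — order 1: 1; order 2: 1; order 3: 1; order 4: 1; order 6: 1; order 8: 1; order 12: 1; order 24: 1.
Total: 8.

8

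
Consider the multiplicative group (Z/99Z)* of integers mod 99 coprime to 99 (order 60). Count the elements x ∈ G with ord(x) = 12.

0

No element of G has order 12 (even though 12 | 60).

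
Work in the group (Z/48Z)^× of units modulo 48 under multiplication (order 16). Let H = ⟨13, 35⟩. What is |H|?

|⟨13⟩| = 4 and |⟨35⟩| = 4, so |H| is a multiple of lcm(4, 4) = 4 and divides |G| = 16.
Closing under the operation: H = {1, 11, 13, 23, 25, 35, 37, 47}, so |H| = 8.

8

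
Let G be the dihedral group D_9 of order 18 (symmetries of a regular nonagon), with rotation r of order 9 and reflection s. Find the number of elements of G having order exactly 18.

0

No element of G has order 18 (even though 18 | 18).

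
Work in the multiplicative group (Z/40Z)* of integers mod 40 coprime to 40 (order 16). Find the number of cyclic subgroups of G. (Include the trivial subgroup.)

Group the elements of G by the cyclic subgroup they generate; each cyclic subgroup of order d accounts for φ(d) elements.
Cyclic subgroups by order — order 1: 1; order 2: 7; order 4: 4.
Total: 12.

12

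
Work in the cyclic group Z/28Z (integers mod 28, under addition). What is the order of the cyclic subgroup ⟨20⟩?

7

In Z/28Z, the order of an element a is n/gcd(a, n).
gcd(20, 28) = 4, so |⟨20⟩| = 28/4 = 7.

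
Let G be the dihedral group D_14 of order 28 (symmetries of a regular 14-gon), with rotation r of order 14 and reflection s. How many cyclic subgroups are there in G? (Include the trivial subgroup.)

Each element a generates a cyclic subgroup ⟨a⟩; distinct elements may generate the same one (a cyclic group of order d has φ(d) generators).
Cyclic subgroups by order — order 1: 1; order 2: 15; order 7: 1; order 14: 1.
Total: 18.

18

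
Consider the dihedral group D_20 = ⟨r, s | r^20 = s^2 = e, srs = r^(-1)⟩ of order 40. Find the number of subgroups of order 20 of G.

|G| = 40 and 20 | 40, so subgroups of order 20 are possible by Lagrange.
The subgroups of order 20 are: {e, r, r^2, r^3, r^4, r^5, r^6, r^7, r^8, r^9, r^10, r^11, r^12, r^13, r^14, r^15, r^16, r^17, r^18, r^19}; {e, r^2, r^4, r^6, r^8, r^10, r^12, r^14, r^16, r^18, s, r^2s, r^4s, r^6s, r^8s, r^10s, r^12s, r^14s, r^16s, r^18s}; {e, r^2, r^4, r^6, r^8, r^10, r^12, r^14, r^16, r^18, rs, r^3s, r^5s, r^7s, r^9s, r^11s, r^13s, r^15s, r^17s, r^19s}.
So G has 3 subgroups of order 20.

3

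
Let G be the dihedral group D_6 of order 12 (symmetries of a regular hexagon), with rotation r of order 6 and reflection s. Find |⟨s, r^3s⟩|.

|⟨s⟩| = 2 and |⟨r^3s⟩| = 2, so |H| is a multiple of lcm(2, 2) = 2 and divides |G| = 12.
Closing under the operation: H = {e, r^3, s, r^3s}, so |H| = 4.

4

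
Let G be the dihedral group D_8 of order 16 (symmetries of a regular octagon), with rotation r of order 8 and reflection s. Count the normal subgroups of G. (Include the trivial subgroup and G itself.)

7

G has 19 subgroups. Checking conjugation-invariance by order — order 1: 1/1 normal; order 2: 1/9 normal; order 4: 1/5 normal; order 8: 3/3 normal; order 16: 1/1 normal.
Total normal subgroups: 7.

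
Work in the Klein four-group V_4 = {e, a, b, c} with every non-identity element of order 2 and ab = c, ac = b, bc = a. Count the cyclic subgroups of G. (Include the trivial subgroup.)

Each element a generates a cyclic subgroup ⟨a⟩; distinct elements may generate the same one (a cyclic group of order d has φ(d) generators).
Cyclic subgroups by order — order 1: 1; order 2: 3.
Total: 4.

4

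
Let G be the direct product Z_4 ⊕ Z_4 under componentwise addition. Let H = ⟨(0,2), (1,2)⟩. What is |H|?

8

|⟨(0,2)⟩| = 2 and |⟨(1,2)⟩| = 4, so |H| is a multiple of lcm(2, 4) = 4 and divides |G| = 16.
Closing under the operation: H = {(0,0), (0,2), (1,0), (1,2), (2,0), (2,2), (3,0), (3,2)}, so |H| = 8.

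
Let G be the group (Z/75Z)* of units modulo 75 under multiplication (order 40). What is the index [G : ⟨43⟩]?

10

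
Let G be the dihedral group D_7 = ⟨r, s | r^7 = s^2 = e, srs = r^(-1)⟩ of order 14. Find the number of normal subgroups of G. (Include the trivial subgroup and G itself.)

3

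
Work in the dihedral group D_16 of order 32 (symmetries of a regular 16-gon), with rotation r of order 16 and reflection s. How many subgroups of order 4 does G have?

|G| = 32 and 4 | 32, so subgroups of order 4 are possible by Lagrange.
The subgroups of order 4 are: {e, r^8, r^2s, r^10s}; {e, r^8, r^3s, r^11s}; {e, r^4, r^8, r^12}; {e, r^8, r^4s, r^12s}; … (9 in all).
So G has 9 subgroups of order 4.

9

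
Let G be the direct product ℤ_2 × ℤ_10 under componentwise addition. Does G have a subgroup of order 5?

Yes

5 | 20. A subgroup of order 5 is {(0,0), (0,2), (0,4), (0,6), (0,8)}.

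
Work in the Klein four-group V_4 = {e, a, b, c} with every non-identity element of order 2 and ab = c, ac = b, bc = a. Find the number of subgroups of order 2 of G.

|G| = 4 and 2 | 4, so subgroups of order 2 are possible by Lagrange.
The subgroups of order 2 are: {e, a}; {e, b}; {e, c}.
So G has 3 subgroups of order 2.

3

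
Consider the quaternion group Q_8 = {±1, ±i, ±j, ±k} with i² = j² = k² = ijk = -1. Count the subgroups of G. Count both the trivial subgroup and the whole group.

6

|G| = 8, so by Lagrange every subgroup order divides 8. Divisors: 1, 2, 4, 8.
Subgroups by order — order 1: 1; order 2: 1; order 4: 3; order 8: 1.
Total: 1 + 1 + 3 + 1 = 6.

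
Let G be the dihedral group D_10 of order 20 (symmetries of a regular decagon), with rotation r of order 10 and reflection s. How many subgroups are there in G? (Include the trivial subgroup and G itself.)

22

|G| = 20, so by Lagrange every subgroup order divides 20. Divisors: 1, 2, 4, 5, 10, 20.
Subgroups by order — order 1: 1; order 2: 11; order 4: 5; order 5: 1; order 10: 3; order 20: 1.
Total: 1 + 11 + 5 + 1 + 3 + 1 = 22.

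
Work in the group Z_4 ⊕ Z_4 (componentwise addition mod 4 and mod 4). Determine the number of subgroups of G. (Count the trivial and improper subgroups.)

15

|G| = 16, so by Lagrange every subgroup order divides 16. Divisors: 1, 2, 4, 8, 16.
Subgroups by order — order 1: 1; order 2: 3; order 4: 7; order 8: 3; order 16: 1.
Total: 1 + 3 + 7 + 3 + 1 = 15.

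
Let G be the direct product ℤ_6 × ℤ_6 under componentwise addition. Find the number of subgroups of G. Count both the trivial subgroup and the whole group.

|G| = 36, so by Lagrange every subgroup order divides 36. Divisors: 1, 2, 3, 4, 6, 9, 12, 18, 36.
Subgroups by order — order 1: 1; order 2: 3; order 3: 4; order 4: 1; order 6: 12; order 9: 1; order 12: 4; order 18: 3; order 36: 1.
Total: 1 + 3 + 4 + 1 + 12 + 1 + 4 + 3 + 1 = 30.

30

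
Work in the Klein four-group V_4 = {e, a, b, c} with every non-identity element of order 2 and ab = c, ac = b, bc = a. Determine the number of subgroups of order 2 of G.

3

|G| = 4 and 2 | 4, so subgroups of order 2 are possible by Lagrange.
The subgroups of order 2 are: {e, a}; {e, b}; {e, c}.
So G has 3 subgroups of order 2.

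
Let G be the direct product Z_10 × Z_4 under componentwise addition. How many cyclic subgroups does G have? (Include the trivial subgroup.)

12

Each element a generates a cyclic subgroup ⟨a⟩; distinct elements may generate the same one (a cyclic group of order d has φ(d) generators).
Cyclic subgroups by order — order 1: 1; order 2: 3; order 4: 2; order 5: 1; order 10: 3; order 20: 2.
Total: 12.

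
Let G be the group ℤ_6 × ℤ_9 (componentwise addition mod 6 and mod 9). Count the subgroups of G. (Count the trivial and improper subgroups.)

|G| = 54, so by Lagrange every subgroup order divides 54. Divisors: 1, 2, 3, 6, 9, 18, 27, 54.
Subgroups by order — order 1: 1; order 2: 1; order 3: 4; order 6: 4; order 9: 4; order 18: 4; order 27: 1; order 54: 1.
Total: 1 + 1 + 4 + 4 + 4 + 4 + 1 + 1 = 20.

20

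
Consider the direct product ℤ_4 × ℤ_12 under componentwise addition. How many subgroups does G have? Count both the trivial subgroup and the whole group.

|G| = 48, so by Lagrange every subgroup order divides 48. Divisors: 1, 2, 3, 4, 6, 8, 12, 16, 24, 48.
Subgroups by order — order 1: 1; order 2: 3; order 3: 1; order 4: 7; order 6: 3; order 8: 3; order 12: 7; order 16: 1; order 24: 3; order 48: 1.
Total: 1 + 3 + 1 + 7 + 3 + 3 + 7 + 1 + 3 + 1 = 30.

30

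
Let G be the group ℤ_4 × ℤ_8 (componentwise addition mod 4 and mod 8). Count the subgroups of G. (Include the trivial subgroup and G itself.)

22

|G| = 32, so by Lagrange every subgroup order divides 32. Divisors: 1, 2, 4, 8, 16, 32.
Subgroups by order — order 1: 1; order 2: 3; order 4: 7; order 8: 7; order 16: 3; order 32: 1.
Total: 1 + 3 + 7 + 7 + 3 + 1 = 22.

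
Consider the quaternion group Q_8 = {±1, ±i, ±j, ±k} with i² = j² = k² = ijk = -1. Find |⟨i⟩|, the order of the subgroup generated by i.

4

Computing powers of i: the smallest k with (i)^k = e is k = 4.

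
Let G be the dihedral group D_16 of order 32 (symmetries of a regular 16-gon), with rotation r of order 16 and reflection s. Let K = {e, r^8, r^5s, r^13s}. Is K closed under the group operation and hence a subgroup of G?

|K| = 4 divides |G| = 32, consistent with Lagrange.
K contains the identity, every element's inverse is in K, and K is closed under ·: it is a subgroup.

Yes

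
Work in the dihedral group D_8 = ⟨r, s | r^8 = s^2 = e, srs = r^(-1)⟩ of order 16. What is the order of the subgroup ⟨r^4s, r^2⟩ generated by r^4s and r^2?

|⟨r^4s⟩| = 2 and |⟨r^2⟩| = 4, so |H| is a multiple of lcm(2, 4) = 4 and divides |G| = 16.
Closing under the operation: H = {e, r^2, r^4, r^6, s, r^2s, r^4s, r^6s}, so |H| = 8.

8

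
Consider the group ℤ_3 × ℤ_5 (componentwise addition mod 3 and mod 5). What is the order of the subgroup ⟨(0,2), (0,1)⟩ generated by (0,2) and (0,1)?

5

|⟨(0,2)⟩| = 5 and |⟨(0,1)⟩| = 5, so |H| is a multiple of lcm(5, 5) = 5 and divides |G| = 15.
Closing under the operation: H = {(0,0), (0,1), (0,2), (0,3), (0,4)}, so |H| = 5.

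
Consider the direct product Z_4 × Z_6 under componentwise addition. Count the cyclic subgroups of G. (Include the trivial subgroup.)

12

Each element a generates a cyclic subgroup ⟨a⟩; distinct elements may generate the same one (a cyclic group of order d has φ(d) generators).
Cyclic subgroups by order — order 1: 1; order 2: 3; order 3: 1; order 4: 2; order 6: 3; order 12: 2.
Total: 12.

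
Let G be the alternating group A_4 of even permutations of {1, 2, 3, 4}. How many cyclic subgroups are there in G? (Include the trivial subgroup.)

Each element a generates a cyclic subgroup ⟨a⟩; distinct elements may generate the same one (a cyclic group of order d has φ(d) generators).
Cyclic subgroups by order — order 1: 1; order 2: 3; order 3: 4.
Total: 8.

8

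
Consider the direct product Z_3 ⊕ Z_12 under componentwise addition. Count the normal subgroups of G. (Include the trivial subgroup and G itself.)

G is abelian, so every subgroup is normal.
G has 18 subgroups in total, hence 18 normal subgroups.

18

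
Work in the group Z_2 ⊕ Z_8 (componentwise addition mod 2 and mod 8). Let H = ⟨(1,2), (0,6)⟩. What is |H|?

8

|⟨(1,2)⟩| = 4 and |⟨(0,6)⟩| = 4, so |H| is a multiple of lcm(4, 4) = 4 and divides |G| = 16.
Closing under the operation: H = {(0,0), (0,2), (0,4), (0,6), (1,0), (1,2), (1,4), (1,6)}, so |H| = 8.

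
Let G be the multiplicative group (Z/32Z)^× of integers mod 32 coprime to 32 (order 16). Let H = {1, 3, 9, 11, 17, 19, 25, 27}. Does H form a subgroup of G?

|H| = 8 divides |G| = 16, consistent with Lagrange.
H contains the identity, every element's inverse is in H, and H is closed under ·: it is a subgroup.
In fact H = ⟨3⟩.

Yes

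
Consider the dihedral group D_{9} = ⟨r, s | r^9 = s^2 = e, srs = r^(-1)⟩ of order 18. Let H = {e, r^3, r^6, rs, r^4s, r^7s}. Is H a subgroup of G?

Yes

|H| = 6 divides |G| = 18, consistent with Lagrange.
H contains the identity, every element's inverse is in H, and H is closed under ·: it is a subgroup.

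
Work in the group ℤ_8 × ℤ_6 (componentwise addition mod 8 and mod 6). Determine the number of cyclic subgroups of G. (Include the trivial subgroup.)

16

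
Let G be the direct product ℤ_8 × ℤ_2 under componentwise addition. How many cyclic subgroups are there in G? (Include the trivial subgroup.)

A cyclic subgroup of order d is generated by each of its φ(d) elements of order d, so the cyclic subgroups of order d number (#elements of order d)/φ(d).
Cyclic subgroups by order — order 1: 1; order 2: 3; order 4: 2; order 8: 2.
Total: 8.

8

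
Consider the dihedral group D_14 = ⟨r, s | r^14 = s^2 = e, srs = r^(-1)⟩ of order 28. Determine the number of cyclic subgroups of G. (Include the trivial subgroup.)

18

Group the elements of G by the cyclic subgroup they generate; each cyclic subgroup of order d accounts for φ(d) elements.
Cyclic subgroups by order — order 1: 1; order 2: 15; order 7: 1; order 14: 1.
Total: 18.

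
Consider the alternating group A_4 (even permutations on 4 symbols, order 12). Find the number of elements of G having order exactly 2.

3

The elements of order 2 are: (1 2)(3 4), (1 3)(2 4), (1 4)(2 3).
That's 3.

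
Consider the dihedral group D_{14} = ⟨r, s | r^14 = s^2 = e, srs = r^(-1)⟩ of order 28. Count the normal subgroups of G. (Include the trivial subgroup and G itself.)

G has 28 subgroups. Checking conjugation-invariance by order — order 1: 1/1 normal; order 2: 1/15 normal; order 4: 0/7 normal; order 7: 1/1 normal; order 14: 3/3 normal; order 28: 1/1 normal.
Total normal subgroups: 7.

7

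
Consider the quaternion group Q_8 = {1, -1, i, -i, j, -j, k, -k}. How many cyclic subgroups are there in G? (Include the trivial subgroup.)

Group the elements of G by the cyclic subgroup they generate; each cyclic subgroup of order d accounts for φ(d) elements.
Cyclic subgroups by order — order 1: 1; order 2: 1; order 4: 3.
Total: 5.

5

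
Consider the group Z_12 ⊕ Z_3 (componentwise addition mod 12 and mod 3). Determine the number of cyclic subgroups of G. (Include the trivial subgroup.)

15

A cyclic subgroup of order d is generated by each of its φ(d) elements of order d, so the cyclic subgroups of order d number (#elements of order d)/φ(d).
Cyclic subgroups by order — order 1: 1; order 2: 1; order 3: 4; order 4: 1; order 6: 4; order 12: 4.
Total: 15.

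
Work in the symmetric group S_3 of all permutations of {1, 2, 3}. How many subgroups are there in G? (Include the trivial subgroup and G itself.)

6

|G| = 6, so by Lagrange every subgroup order divides 6. Divisors: 1, 2, 3, 6.
Subgroups by order — order 1: 1; order 2: 3; order 3: 1; order 6: 1.
Total: 1 + 3 + 1 + 1 = 6.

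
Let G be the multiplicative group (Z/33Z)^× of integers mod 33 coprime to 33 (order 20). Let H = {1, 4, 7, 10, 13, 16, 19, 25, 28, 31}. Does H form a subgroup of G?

|H| = 10 divides |G| = 20, consistent with Lagrange.
H contains the identity, every element's inverse is in H, and H is closed under ·: it is a subgroup.
In fact H = ⟨7⟩.

Yes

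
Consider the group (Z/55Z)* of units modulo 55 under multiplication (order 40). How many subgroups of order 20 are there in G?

3

|G| = 40 and 20 | 40, so subgroups of order 20 are possible by Lagrange.
The subgroups of order 20 are: {1, 3, 4, 9, 12, 14, 16, 23, 26, 27, 31, 34, 36, 37, 38, 42, 47, 48, 49, 53}; {1, 2, 4, 7, 8, 9, 13, 14, 16, 17, 18, 26, 28, 31, 32, 34, 36, 43, 49, 52}; {1, 4, 6, 9, 14, 16, 19, 21, 24, 26, 29, 31, 34, 36, 39, 41, 46, 49, 51, 54}.
So G has 3 subgroups of order 20.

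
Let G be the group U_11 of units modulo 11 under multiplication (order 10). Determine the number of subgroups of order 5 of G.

|G| = 10 and 5 | 10, so subgroups of order 5 are possible by Lagrange.
The subgroups of order 5 are: {1, 3, 4, 5, 9}.
So G has 1 subgroup of order 5.

1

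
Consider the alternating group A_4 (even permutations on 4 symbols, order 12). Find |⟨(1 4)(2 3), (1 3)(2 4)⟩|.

|⟨(1 4)(2 3)⟩| = 2 and |⟨(1 3)(2 4)⟩| = 2, so |H| is a multiple of lcm(2, 2) = 2 and divides |G| = 12.
Closing under the operation: H = {e, (1 2)(3 4), (1 3)(2 4), (1 4)(2 3)}, so |H| = 4.

4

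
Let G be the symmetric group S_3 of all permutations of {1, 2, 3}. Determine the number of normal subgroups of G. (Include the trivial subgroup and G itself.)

3

G has 6 subgroups. Checking conjugation-invariance by order — order 1: 1/1 normal; order 2: 0/3 normal; order 3: 1/1 normal; order 6: 1/1 normal.
Total normal subgroups: 3.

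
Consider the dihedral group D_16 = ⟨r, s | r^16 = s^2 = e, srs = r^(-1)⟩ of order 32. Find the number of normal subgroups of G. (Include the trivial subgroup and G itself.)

G has 36 subgroups. Checking conjugation-invariance by order — order 1: 1/1 normal; order 2: 1/17 normal; order 4: 1/9 normal; order 8: 1/5 normal; order 16: 3/3 normal; order 32: 1/1 normal.
Total normal subgroups: 8.

8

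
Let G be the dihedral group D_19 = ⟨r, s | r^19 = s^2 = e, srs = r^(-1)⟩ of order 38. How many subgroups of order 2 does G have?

|G| = 38 and 2 | 38, so subgroups of order 2 are possible by Lagrange.
The subgroups of order 2 are: {e, r^10s}; {e, r^11s}; {e, r^12s}; {e, r^13s}; … (19 in all).
So G has 19 subgroups of order 2.

19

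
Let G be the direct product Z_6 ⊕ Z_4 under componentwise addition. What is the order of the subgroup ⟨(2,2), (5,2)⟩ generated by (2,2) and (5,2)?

|⟨(2,2)⟩| = 6 and |⟨(5,2)⟩| = 6, so |H| is a multiple of lcm(6, 6) = 6 and divides |G| = 24.
Closing under the operation: H = {(0,0), (0,2), (1,0), (1,2), (2,0), (2,2), (3,0), (3,2), (4,0), (4,2), (5,0), (5,2)}, so |H| = 12.

12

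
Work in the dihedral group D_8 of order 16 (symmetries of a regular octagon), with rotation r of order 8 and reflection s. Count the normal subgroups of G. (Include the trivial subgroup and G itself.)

G has 19 subgroups. Checking conjugation-invariance by order — order 1: 1/1 normal; order 2: 1/9 normal; order 4: 1/5 normal; order 8: 3/3 normal; order 16: 1/1 normal.
Total normal subgroups: 7.

7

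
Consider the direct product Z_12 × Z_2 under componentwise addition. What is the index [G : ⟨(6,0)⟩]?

12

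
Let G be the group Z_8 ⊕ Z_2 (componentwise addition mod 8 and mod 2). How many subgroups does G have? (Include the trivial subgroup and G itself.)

|G| = 16, so by Lagrange every subgroup order divides 16. Divisors: 1, 2, 4, 8, 16.
Subgroups by order — order 1: 1; order 2: 3; order 4: 3; order 8: 3; order 16: 1.
Total: 1 + 3 + 3 + 3 + 1 = 11.

11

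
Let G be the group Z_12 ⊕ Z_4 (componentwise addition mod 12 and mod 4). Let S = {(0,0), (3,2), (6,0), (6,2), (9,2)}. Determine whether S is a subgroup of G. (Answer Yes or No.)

|S| = 5 does not divide |G| = 48, so by Lagrange S is not a subgroup.

No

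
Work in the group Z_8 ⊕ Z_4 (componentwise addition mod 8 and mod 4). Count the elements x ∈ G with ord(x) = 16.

An element (a,b) has order lcm(ord(a), ord(b)); count pairs with lcm equal to 16.
Enumerating gives 0 such elements.

0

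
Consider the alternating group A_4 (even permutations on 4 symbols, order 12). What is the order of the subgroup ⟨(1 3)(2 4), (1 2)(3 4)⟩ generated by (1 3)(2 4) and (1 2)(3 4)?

|⟨(1 3)(2 4)⟩| = 2 and |⟨(1 2)(3 4)⟩| = 2, so |H| is a multiple of lcm(2, 2) = 2 and divides |G| = 12.
Closing under the operation: H = {e, (1 2)(3 4), (1 3)(2 4), (1 4)(2 3)}, so |H| = 4.

4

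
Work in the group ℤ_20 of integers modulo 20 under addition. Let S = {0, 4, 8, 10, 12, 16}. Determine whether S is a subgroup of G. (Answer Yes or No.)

|S| = 6 does not divide |G| = 20, so by Lagrange S is not a subgroup.

No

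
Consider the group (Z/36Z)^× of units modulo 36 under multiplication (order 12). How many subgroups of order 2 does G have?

3

|G| = 12 and 2 | 12, so subgroups of order 2 are possible by Lagrange.
The subgroups of order 2 are: {1, 17}; {1, 19}; {1, 35}.
So G has 3 subgroups of order 2.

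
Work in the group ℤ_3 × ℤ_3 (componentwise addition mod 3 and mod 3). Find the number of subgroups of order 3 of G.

4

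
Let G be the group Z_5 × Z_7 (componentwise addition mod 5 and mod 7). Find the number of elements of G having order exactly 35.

24

An element (a,b) has order lcm(ord(a), ord(b)); count pairs with lcm equal to 35.
Enumerating gives 24 such elements.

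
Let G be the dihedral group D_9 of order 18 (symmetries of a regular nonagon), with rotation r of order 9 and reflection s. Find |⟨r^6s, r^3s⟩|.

|⟨r^6s⟩| = 2 and |⟨r^3s⟩| = 2, so |H| is a multiple of lcm(2, 2) = 2 and divides |G| = 18.
Closing under the operation: H = {e, r^3, r^6, s, r^3s, r^6s}, so |H| = 6.

6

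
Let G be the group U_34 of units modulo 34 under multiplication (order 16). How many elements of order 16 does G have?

8

The elements of order 16 are: 3, 5, 7, 11, 23, 27, 29, 31.
That's 8.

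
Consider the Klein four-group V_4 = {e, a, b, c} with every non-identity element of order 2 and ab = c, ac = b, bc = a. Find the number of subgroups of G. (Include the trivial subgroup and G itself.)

|G| = 4, so by Lagrange every subgroup order divides 4. Divisors: 1, 2, 4.
Subgroups by order — order 1: 1; order 2: 3; order 4: 1.
Total: 1 + 3 + 1 = 5.

5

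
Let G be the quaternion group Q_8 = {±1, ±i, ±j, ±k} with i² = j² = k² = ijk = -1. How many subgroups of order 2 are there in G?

1

|G| = 8 and 2 | 8, so subgroups of order 2 are possible by Lagrange.
The subgroups of order 2 are: {1, -1}.
So G has 1 subgroup of order 2.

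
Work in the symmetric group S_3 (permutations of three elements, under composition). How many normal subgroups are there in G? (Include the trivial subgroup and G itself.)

3

G has 6 subgroups. Checking conjugation-invariance by order — order 1: 1/1 normal; order 2: 0/3 normal; order 3: 1/1 normal; order 6: 1/1 normal.
Total normal subgroups: 3.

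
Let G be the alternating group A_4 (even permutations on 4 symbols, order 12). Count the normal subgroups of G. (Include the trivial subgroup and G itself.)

3

G has 10 subgroups. Checking conjugation-invariance by order — order 1: 1/1 normal; order 2: 0/3 normal; order 3: 0/4 normal; order 4: 1/1 normal; order 12: 1/1 normal.
Total normal subgroups: 3.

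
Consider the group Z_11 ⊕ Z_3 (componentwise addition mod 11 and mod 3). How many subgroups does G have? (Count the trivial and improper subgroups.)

|G| = 33, so by Lagrange every subgroup order divides 33. Divisors: 1, 3, 11, 33.
Subgroups by order — order 1: 1; order 3: 1; order 11: 1; order 33: 1.
Total: 1 + 1 + 1 + 1 = 4.

4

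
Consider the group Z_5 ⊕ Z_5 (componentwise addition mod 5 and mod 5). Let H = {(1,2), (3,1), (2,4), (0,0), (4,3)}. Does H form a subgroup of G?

|H| = 5 divides |G| = 25, consistent with Lagrange.
H contains the identity, every element's inverse is in H, and H is closed under +: it is a subgroup.
In fact H = ⟨(4,3)⟩.

Yes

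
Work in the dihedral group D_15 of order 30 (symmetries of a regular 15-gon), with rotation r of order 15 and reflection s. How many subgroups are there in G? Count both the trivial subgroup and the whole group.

|G| = 30, so by Lagrange every subgroup order divides 30. Divisors: 1, 2, 3, 5, 6, 10, 15, 30.
Subgroups by order — order 1: 1; order 2: 15; order 3: 1; order 5: 1; order 6: 5; order 10: 3; order 15: 1; order 30: 1.
Total: 1 + 15 + 1 + 1 + 5 + 3 + 1 + 1 = 28.

28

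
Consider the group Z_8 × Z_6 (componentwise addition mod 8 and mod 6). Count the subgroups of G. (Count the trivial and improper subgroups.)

|G| = 48, so by Lagrange every subgroup order divides 48. Divisors: 1, 2, 3, 4, 6, 8, 12, 16, 24, 48.
Subgroups by order — order 1: 1; order 2: 3; order 3: 1; order 4: 3; order 6: 3; order 8: 3; order 12: 3; order 16: 1; order 24: 3; order 48: 1.
Total: 1 + 3 + 1 + 3 + 3 + 3 + 3 + 1 + 3 + 1 = 22.

22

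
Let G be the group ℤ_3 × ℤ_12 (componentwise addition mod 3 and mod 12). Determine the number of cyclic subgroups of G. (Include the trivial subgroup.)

A cyclic subgroup of order d is generated by each of its φ(d) elements of order d, so the cyclic subgroups of order d number (#elements of order d)/φ(d).
Cyclic subgroups by order — order 1: 1; order 2: 1; order 3: 4; order 4: 1; order 6: 4; order 12: 4.
Total: 15.

15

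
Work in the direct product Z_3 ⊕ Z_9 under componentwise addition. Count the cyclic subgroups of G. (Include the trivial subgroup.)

8

Group the elements of G by the cyclic subgroup they generate; each cyclic subgroup of order d accounts for φ(d) elements.
Cyclic subgroups by order — order 1: 1; order 3: 4; order 9: 3.
Total: 8.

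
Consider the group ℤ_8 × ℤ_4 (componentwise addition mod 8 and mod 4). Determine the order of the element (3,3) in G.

8

The order of (3,3) in Z_8 × Z_4 is lcm(ord(3) in Z_8, ord(3) in Z_4).
ord(3) = 8 and ord(3) = 4, so |⟨(3,3)⟩| = lcm(8, 4) = 8.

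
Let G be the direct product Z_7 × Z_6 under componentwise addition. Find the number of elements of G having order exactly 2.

An element (a,b) has order lcm(ord(a), ord(b)); count pairs with lcm equal to 2.
Enumerating gives 1 such elements.

1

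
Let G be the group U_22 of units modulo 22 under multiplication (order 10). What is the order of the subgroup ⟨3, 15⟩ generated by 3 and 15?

5

|⟨3⟩| = 5 and |⟨15⟩| = 5, so |H| is a multiple of lcm(5, 5) = 5 and divides |G| = 10.
Closing under the operation: H = {1, 3, 5, 9, 15}, so |H| = 5.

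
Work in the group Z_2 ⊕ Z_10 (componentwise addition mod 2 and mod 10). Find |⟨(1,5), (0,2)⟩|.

|⟨(1,5)⟩| = 2 and |⟨(0,2)⟩| = 5, so |H| is a multiple of lcm(2, 5) = 10 and divides |G| = 20.
Closing under the operation: H = {(0,0), (0,2), (0,4), (0,6), (0,8), (1,1), (1,3), (1,5), (1,7), (1,9)}, so |H| = 10.

10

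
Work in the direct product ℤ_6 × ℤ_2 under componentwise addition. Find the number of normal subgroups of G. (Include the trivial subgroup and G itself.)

10

G is abelian, so every subgroup is normal.
G has 10 subgroups in total, hence 10 normal subgroups.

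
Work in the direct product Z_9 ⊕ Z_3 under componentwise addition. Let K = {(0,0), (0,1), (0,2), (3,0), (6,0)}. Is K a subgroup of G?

|K| = 5 does not divide |G| = 27, so by Lagrange K is not a subgroup.

No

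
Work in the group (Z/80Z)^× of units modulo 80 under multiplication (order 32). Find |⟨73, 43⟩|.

|⟨73⟩| = 4 and |⟨43⟩| = 4, so |H| is a multiple of lcm(4, 4) = 4 and divides |G| = 32.
Closing under the operation: H = {1, 3, 9, 11, 17, 19, 27, 33, 41, 43, 49, 51, 57, 59, 67, 73}, so |H| = 16.

16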